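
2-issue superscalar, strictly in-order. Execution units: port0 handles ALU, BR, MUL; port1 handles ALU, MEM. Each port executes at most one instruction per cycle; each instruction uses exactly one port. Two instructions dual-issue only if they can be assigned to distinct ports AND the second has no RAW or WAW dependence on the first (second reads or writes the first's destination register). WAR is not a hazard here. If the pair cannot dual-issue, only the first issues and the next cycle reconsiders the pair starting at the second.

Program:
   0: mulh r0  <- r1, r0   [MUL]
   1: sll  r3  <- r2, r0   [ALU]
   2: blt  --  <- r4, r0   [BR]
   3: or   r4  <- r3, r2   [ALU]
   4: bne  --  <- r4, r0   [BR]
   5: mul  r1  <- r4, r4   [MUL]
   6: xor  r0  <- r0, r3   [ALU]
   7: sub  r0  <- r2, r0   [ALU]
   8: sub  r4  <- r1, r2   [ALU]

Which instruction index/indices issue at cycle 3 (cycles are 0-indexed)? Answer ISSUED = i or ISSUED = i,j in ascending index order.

ISSUED = 4

  cy0 -> i0 (mulh) RAW r0
  cy1 -> i1&i2 (sll/blt) pair
  cy2 -> i3 (or) RAW r4
  cy3 -> i4 (bne) no-port BR/MUL
  cy4 -> i5&i6 (mul/xor) pair
  cy5 -> i7&i8 (sub/sub) pair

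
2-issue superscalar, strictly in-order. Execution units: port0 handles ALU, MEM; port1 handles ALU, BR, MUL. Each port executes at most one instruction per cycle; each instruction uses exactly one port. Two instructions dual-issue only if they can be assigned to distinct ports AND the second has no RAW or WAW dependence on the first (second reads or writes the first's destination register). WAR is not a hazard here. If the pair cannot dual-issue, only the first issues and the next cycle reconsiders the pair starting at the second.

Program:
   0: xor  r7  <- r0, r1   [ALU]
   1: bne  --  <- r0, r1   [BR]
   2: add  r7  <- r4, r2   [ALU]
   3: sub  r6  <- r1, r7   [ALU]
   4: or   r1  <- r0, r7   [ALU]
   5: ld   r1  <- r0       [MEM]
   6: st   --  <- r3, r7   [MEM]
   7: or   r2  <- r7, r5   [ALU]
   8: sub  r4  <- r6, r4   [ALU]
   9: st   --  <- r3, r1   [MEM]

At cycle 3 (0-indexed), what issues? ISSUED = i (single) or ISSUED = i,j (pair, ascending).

ISSUED = 5

0. xor bne @i0+i1  | pair
1. add @i2  | RAW r7
2. sub or @i3+i4  | pair
3. ld @i5  | no-port MEM/MEM
4. st or @i6+i7  | pair
5. sub st @i8+i9  | pair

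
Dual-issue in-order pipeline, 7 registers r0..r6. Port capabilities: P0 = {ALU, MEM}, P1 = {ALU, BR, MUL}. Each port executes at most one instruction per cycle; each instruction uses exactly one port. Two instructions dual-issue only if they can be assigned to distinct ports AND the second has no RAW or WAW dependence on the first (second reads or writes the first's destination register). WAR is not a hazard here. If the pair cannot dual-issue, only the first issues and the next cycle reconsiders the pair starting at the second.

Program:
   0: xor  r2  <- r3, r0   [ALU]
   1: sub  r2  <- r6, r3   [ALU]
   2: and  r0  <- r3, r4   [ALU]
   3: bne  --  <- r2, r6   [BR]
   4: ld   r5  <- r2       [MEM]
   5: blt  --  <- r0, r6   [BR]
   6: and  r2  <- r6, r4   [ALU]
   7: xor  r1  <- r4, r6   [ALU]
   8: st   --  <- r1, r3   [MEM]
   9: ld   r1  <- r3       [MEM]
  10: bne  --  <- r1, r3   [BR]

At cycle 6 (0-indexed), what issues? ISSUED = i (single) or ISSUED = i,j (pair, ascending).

t=0 i0:xor ; WAW r2
t=1 i1&i2:sub/and ; dual
t=2 i3&i4:bne/ld ; dual
t=3 i5&i6:blt/and ; dual
t=4 i7:xor ; RAW r1
t=5 i8:st ; no-port MEM/MEM
t=6 i9:ld ; RAW r1
t=7 i10:bne ; tail

ISSUED = 9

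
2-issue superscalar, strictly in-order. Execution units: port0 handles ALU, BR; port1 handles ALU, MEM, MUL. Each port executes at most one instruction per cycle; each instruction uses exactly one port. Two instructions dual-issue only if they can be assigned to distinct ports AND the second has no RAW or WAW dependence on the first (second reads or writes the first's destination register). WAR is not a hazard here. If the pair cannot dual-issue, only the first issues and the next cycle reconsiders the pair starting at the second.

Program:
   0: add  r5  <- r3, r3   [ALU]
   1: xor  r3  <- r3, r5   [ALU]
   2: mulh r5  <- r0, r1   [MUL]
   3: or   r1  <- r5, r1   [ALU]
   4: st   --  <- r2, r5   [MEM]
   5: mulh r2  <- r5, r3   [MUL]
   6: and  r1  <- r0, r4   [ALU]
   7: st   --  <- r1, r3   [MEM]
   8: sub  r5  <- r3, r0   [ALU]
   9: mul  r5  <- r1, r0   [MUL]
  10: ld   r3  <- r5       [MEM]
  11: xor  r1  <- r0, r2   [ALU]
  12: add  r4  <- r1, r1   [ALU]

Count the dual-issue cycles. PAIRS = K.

t=0 i0:add ; RAW r5
t=1 i1+i2:xor;mulh ; 2-wide
t=2 i3+i4:or;st ; 2-wide
t=3 i5+i6:mulh;and ; 2-wide
t=4 i7+i8:st;sub ; 2-wide
t=5 i9:mul ; no-port MUL/MEM
t=6 i10+i11:ld;xor ; 2-wide
t=7 i12:add ; tail

PAIRS = 5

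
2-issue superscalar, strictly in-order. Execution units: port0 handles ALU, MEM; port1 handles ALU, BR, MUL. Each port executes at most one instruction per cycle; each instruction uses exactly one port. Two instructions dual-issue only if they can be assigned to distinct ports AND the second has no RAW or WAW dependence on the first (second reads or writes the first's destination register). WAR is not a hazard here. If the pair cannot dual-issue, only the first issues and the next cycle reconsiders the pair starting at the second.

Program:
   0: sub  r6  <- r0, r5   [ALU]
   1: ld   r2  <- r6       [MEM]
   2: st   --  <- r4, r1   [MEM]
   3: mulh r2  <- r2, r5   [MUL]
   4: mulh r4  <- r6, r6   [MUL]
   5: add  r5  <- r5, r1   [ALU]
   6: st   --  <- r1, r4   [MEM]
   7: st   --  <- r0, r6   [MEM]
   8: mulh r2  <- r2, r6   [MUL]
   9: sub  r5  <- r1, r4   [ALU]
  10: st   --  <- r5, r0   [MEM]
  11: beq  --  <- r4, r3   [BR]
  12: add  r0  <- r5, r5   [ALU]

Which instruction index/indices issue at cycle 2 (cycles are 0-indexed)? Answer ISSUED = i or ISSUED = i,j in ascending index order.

ISSUED = 2,3

[0] i0  sub  -- RAW r6
[1] i1  ld  -- no-port MEM/MEM
[2] i2+i3  st/mulh  -- dual
[3] i4+i5  mulh/add  -- dual
[4] i6  st  -- no-port MEM/MEM
[5] i7+i8  st/mulh  -- dual
[6] i9  sub  -- RAW r5
[7] i10+i11  st/beq  -- dual
[8] i12  add  -- tail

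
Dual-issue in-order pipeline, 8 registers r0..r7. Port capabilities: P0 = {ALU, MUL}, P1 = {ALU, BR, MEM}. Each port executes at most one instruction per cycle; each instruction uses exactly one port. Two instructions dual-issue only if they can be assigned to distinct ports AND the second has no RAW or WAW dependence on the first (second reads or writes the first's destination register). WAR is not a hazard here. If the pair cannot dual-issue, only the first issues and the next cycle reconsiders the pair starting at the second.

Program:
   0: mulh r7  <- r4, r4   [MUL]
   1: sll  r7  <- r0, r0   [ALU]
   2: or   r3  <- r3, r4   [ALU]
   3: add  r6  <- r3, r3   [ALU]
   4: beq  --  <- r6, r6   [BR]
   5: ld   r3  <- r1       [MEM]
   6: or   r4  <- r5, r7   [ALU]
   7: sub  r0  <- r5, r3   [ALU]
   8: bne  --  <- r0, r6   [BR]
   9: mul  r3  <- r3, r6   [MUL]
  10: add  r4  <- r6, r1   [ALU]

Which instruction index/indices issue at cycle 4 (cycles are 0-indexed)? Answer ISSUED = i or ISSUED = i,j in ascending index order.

ISSUED = 5,6

[0] i0  mulh.MUL  -- WAW r7
[1] i1/i2  sll.ALU+or.ALU  -- 2-wide
[2] i3  add.ALU  -- RAW r6
[3] i4  beq.BR  -- no-port BR/MEM
[4] i5/i6  ld.MEM+or.ALU  -- 2-wide
[5] i7  sub.ALU  -- RAW r0
[6] i8/i9  bne.BR+mul.MUL  -- 2-wide
[7] i10  add.ALU  -- tail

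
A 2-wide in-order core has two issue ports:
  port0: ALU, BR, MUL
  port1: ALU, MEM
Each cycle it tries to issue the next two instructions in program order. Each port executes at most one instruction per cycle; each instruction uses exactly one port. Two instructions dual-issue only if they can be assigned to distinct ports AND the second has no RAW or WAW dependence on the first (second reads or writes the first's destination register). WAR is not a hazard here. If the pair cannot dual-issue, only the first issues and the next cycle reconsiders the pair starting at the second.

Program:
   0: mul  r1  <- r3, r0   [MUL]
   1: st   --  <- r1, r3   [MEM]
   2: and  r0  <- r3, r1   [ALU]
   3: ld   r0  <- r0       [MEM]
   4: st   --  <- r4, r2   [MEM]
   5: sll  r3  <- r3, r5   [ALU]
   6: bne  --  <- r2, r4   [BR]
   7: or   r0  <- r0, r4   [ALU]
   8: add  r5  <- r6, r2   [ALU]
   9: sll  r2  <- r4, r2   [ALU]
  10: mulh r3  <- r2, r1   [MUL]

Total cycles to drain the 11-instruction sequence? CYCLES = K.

CYCLES = 7

[0] i0  mul  -- RAW r1
[1] i1&i2  st+and  -- pair
[2] i3  ld  -- no-port MEM/MEM
[3] i4&i5  st+sll  -- pair
[4] i6&i7  bne+or  -- pair
[5] i8&i9  add+sll  -- pair
[6] i10  mulh  -- tail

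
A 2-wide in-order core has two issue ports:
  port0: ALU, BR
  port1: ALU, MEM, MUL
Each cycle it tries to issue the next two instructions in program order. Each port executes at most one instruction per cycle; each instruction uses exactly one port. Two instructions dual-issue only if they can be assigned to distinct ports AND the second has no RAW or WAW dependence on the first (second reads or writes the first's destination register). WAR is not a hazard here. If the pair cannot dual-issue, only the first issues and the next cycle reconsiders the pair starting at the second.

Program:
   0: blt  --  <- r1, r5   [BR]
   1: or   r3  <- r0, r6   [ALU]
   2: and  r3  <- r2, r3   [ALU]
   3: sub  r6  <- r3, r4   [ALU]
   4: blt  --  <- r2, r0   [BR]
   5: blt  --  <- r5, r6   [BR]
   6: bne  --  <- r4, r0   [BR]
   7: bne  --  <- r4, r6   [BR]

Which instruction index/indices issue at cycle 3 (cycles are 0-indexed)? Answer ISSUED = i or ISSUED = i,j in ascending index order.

#0 head=0: blt.BR+or.ALU i0+i1 dual
#1 head=2: and.ALU i2 RAW r3
#2 head=3: sub.ALU+blt.BR i3+i4 dual
#3 head=5: blt.BR i5 no-port BR/BR
#4 head=6: bne.BR i6 no-port BR/BR
#5 head=7: bne.BR i7 tail

ISSUED = 5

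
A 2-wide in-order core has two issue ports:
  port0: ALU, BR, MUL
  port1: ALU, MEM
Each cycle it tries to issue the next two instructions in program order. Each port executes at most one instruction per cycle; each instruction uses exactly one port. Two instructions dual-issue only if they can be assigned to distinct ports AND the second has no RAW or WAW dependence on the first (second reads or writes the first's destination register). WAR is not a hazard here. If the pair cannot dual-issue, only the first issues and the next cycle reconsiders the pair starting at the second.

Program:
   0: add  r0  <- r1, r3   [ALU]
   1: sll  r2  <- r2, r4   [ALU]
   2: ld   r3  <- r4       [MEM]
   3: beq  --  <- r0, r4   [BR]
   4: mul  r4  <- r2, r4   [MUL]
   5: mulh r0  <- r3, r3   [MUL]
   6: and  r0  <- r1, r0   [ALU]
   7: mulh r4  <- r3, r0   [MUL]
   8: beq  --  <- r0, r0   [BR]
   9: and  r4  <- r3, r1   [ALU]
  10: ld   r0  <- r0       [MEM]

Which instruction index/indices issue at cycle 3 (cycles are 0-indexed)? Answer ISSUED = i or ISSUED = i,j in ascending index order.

#0 head=0: add sll i0,i1 dual
#1 head=2: ld beq i2,i3 dual
#2 head=4: mul i4 no-port MUL/MUL
#3 head=5: mulh i5 RAW+WAW r0
#4 head=6: and i6 RAW r0
#5 head=7: mulh i7 no-port MUL/BR
#6 head=8: beq and i8,i9 dual
#7 head=10: ld i10 tail

ISSUED = 5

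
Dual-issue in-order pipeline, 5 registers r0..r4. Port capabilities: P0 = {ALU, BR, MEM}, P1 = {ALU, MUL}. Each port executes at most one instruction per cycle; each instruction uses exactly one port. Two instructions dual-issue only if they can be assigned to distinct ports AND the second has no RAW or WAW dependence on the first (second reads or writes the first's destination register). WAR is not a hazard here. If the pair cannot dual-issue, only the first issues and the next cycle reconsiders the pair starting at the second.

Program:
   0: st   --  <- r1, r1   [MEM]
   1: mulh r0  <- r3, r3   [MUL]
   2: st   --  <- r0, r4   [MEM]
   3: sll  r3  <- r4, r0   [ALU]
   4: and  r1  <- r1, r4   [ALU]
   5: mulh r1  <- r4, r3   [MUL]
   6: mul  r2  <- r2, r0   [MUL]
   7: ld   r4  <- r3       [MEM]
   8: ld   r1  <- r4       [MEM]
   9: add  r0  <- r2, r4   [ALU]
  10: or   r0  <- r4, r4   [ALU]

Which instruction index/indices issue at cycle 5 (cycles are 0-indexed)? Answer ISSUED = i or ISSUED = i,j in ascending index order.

#0 head=0: st+mulh i0+i1 2-wide
#1 head=2: st+sll i2+i3 2-wide
#2 head=4: and i4 WAW r1
#3 head=5: mulh i5 no-port MUL/MUL
#4 head=6: mul+ld i6+i7 2-wide
#5 head=8: ld+add i8+i9 2-wide
#6 head=10: or i10 tail

ISSUED = 8,9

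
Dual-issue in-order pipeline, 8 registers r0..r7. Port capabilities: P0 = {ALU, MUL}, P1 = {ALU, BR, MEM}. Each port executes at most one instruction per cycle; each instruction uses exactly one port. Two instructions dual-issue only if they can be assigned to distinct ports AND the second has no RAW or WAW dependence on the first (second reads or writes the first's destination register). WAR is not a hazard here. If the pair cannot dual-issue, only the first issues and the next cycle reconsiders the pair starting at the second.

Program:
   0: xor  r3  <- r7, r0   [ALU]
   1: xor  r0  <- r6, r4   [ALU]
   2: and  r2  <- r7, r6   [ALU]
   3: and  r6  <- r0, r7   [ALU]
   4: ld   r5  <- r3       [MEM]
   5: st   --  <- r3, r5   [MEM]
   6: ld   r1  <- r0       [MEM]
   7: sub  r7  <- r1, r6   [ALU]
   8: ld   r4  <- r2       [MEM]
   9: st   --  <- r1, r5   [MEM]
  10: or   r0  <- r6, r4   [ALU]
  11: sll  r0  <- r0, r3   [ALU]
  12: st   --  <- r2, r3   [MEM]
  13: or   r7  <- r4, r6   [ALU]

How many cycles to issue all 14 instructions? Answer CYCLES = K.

CYCLES = 9

#0 head=0: xor+xor i0&i1 pair
#1 head=2: and+and i2&i3 pair
#2 head=4: ld i4 no-port MEM/MEM
#3 head=5: st i5 no-port MEM/MEM
#4 head=6: ld i6 RAW r1
#5 head=7: sub+ld i7&i8 pair
#6 head=9: st+or i9&i10 pair
#7 head=11: sll+st i11&i12 pair
#8 head=13: or i13 tail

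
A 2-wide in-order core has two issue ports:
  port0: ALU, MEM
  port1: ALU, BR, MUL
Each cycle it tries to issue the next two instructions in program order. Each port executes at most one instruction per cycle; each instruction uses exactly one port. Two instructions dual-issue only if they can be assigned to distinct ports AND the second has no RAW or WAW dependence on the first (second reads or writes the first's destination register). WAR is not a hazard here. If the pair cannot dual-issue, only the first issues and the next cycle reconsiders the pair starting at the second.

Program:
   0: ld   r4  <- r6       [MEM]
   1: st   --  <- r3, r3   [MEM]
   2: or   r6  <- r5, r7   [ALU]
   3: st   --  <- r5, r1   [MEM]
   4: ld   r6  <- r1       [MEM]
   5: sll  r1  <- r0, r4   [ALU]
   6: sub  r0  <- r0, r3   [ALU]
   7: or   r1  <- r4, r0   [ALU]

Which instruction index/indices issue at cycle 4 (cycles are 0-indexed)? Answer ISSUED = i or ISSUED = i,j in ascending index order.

0. ld.MEM @i0  | no-port MEM/MEM
1. st.MEM;or.ALU @i1&i2  | dual
2. st.MEM @i3  | no-port MEM/MEM
3. ld.MEM;sll.ALU @i4&i5  | dual
4. sub.ALU @i6  | RAW r0
5. or.ALU @i7  | tail

ISSUED = 6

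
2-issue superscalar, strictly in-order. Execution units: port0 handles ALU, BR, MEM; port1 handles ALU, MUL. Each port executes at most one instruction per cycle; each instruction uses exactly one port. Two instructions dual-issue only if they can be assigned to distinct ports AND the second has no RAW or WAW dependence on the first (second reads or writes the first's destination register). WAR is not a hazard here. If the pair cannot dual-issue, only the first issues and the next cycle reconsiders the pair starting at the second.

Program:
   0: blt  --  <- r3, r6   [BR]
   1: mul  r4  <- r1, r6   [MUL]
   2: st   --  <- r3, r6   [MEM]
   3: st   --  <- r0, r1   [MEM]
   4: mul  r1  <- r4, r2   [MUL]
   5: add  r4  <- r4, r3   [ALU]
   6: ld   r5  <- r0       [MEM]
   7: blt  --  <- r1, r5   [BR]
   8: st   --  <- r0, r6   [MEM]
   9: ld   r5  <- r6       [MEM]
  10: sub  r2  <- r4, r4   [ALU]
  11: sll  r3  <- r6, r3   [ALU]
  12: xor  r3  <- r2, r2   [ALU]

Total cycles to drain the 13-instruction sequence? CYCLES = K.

CYCLES = 9

#0 head=0: blt+mul i0,i1 dual
#1 head=2: st i2 no-port MEM/MEM
#2 head=3: st+mul i3,i4 dual
#3 head=5: add+ld i5,i6 dual
#4 head=7: blt i7 no-port BR/MEM
#5 head=8: st i8 no-port MEM/MEM
#6 head=9: ld+sub i9,i10 dual
#7 head=11: sll i11 WAW r3
#8 head=12: xor i12 tail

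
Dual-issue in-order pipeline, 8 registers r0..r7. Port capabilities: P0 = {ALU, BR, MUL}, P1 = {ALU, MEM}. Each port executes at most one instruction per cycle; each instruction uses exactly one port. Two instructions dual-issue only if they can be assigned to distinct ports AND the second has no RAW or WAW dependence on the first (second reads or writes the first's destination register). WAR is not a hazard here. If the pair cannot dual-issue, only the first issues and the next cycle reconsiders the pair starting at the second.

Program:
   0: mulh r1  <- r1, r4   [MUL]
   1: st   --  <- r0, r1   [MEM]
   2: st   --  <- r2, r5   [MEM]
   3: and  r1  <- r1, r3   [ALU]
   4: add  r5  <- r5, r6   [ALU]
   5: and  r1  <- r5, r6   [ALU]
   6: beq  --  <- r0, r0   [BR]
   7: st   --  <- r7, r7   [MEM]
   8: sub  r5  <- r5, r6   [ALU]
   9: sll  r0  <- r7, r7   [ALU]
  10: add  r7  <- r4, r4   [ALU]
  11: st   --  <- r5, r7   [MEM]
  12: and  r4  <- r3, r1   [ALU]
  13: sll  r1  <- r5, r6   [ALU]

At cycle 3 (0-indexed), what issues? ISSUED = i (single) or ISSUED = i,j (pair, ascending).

ISSUED = 4

[0] i0  mulh.MUL  -- RAW r1
[1] i1  st.MEM  -- no-port MEM/MEM
[2] i2+i3  st.MEM/and.ALU  -- 2-wide
[3] i4  add.ALU  -- RAW r5
[4] i5+i6  and.ALU/beq.BR  -- 2-wide
[5] i7+i8  st.MEM/sub.ALU  -- 2-wide
[6] i9+i10  sll.ALU/add.ALU  -- 2-wide
[7] i11+i12  st.MEM/and.ALU  -- 2-wide
[8] i13  sll.ALU  -- tail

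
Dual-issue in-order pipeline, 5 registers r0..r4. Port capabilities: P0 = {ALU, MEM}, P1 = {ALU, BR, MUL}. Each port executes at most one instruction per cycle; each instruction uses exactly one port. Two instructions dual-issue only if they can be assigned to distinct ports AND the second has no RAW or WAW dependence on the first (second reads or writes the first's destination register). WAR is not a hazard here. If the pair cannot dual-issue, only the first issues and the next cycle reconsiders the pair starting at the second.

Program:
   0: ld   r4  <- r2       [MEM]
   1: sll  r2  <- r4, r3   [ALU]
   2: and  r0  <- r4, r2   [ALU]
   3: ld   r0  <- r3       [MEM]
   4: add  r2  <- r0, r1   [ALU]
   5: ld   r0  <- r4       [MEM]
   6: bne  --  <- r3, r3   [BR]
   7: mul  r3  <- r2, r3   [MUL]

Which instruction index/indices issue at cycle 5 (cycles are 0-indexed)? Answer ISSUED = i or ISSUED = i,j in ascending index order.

t=0 i0:ld.MEM ; RAW r4
t=1 i1:sll.ALU ; RAW r2
t=2 i2:and.ALU ; WAW r0
t=3 i3:ld.MEM ; RAW r0
t=4 i4+i5:add.ALU/ld.MEM ; pair
t=5 i6:bne.BR ; no-port BR/MUL
t=6 i7:mul.MUL ; tail

ISSUED = 6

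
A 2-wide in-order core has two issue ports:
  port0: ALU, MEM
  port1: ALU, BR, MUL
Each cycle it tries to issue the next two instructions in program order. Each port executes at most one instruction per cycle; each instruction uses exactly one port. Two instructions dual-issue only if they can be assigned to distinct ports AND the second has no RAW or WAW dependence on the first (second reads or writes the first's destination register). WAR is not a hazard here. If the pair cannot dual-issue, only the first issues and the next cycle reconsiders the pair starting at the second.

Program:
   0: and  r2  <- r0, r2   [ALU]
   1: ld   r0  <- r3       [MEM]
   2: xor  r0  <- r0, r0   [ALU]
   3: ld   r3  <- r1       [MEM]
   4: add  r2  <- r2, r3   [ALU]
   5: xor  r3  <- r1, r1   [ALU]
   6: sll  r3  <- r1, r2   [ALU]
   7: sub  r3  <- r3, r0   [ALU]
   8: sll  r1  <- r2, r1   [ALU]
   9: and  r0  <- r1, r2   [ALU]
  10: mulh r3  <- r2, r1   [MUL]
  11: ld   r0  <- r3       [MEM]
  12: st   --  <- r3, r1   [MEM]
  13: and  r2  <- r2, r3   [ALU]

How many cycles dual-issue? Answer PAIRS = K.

[0] i0/i1  and/ld  -- dual
[1] i2/i3  xor/ld  -- dual
[2] i4/i5  add/xor  -- dual
[3] i6  sll  -- RAW+WAW r3
[4] i7/i8  sub/sll  -- dual
[5] i9/i10  and/mulh  -- dual
[6] i11  ld  -- no-port MEM/MEM
[7] i12/i13  st/and  -- dual

PAIRS = 6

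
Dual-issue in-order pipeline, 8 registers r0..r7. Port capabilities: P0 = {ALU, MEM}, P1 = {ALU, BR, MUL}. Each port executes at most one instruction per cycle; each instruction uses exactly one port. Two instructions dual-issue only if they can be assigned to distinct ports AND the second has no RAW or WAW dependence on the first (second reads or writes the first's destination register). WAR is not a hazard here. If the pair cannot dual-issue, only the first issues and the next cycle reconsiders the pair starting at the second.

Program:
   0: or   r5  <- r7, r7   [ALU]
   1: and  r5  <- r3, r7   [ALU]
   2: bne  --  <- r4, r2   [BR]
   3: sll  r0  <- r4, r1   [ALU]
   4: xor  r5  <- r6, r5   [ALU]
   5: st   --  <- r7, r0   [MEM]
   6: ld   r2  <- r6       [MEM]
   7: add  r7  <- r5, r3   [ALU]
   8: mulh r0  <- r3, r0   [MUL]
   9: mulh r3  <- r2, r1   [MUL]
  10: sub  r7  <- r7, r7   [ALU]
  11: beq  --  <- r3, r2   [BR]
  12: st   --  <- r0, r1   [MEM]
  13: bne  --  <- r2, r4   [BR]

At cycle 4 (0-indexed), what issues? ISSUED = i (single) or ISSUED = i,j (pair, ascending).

  cy0 -> i0 (or.ALU) WAW r5
  cy1 -> i1&i2 (and.ALU;bne.BR) dual
  cy2 -> i3&i4 (sll.ALU;xor.ALU) dual
  cy3 -> i5 (st.MEM) no-port MEM/MEM
  cy4 -> i6&i7 (ld.MEM;add.ALU) dual
  cy5 -> i8 (mulh.MUL) no-port MUL/MUL
  cy6 -> i9&i10 (mulh.MUL;sub.ALU) dual
  cy7 -> i11&i12 (beq.BR;st.MEM) dual
  cy8 -> i13 (bne.BR) tail

ISSUED = 6,7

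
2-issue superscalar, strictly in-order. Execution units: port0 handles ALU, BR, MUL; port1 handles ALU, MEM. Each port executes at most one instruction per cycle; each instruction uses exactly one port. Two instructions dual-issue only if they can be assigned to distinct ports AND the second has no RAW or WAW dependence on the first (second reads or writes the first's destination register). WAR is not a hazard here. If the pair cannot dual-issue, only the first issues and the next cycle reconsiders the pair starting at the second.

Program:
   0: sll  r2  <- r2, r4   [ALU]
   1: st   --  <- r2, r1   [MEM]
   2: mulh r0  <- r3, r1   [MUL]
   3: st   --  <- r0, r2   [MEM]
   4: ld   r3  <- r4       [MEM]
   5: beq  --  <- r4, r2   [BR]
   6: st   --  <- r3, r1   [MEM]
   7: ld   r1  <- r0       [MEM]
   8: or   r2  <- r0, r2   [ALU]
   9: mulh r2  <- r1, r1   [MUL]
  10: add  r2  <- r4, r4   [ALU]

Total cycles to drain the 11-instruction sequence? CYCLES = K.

CYCLES = 8

[0] i0  sll  -- RAW r2
[1] i1/i2  st mulh  -- dual
[2] i3  st  -- no-port MEM/MEM
[3] i4/i5  ld beq  -- dual
[4] i6  st  -- no-port MEM/MEM
[5] i7/i8  ld or  -- dual
[6] i9  mulh  -- WAW r2
[7] i10  add  -- tail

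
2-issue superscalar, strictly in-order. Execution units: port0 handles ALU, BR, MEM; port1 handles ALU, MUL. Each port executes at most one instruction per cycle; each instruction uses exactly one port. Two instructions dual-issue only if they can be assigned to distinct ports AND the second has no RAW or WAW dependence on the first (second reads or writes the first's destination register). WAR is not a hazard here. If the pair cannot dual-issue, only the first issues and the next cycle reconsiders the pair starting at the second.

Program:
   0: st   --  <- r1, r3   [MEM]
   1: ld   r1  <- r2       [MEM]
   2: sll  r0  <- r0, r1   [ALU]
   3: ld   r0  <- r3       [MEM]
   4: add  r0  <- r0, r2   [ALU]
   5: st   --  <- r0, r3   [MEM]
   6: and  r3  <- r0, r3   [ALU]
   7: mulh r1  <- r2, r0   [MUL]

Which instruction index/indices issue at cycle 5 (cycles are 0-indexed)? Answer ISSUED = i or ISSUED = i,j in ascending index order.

ISSUED = 5,6

#0 head=0: st.MEM i0 no-port MEM/MEM
#1 head=1: ld.MEM i1 RAW r1
#2 head=2: sll.ALU i2 WAW r0
#3 head=3: ld.MEM i3 RAW+WAW r0
#4 head=4: add.ALU i4 RAW r0
#5 head=5: st.MEM+and.ALU i5&i6 dual
#6 head=7: mulh.MUL i7 tail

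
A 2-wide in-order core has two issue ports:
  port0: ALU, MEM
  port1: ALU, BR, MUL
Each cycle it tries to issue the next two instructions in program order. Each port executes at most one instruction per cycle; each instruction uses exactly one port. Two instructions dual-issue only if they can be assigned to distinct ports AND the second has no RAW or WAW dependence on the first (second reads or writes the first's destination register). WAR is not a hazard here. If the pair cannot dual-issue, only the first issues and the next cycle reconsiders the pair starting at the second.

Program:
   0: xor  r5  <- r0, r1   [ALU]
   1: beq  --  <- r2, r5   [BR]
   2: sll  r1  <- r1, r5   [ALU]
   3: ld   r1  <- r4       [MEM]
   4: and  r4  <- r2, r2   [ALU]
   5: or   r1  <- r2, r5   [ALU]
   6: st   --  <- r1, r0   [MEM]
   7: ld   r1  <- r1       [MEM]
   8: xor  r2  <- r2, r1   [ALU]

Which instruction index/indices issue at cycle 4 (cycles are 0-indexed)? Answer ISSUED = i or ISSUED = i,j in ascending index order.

t=0 i0:xor.ALU ; RAW r5
t=1 i1+i2:beq.BR+sll.ALU ; pair
t=2 i3+i4:ld.MEM+and.ALU ; pair
t=3 i5:or.ALU ; RAW r1
t=4 i6:st.MEM ; no-port MEM/MEM
t=5 i7:ld.MEM ; RAW r1
t=6 i8:xor.ALU ; tail

ISSUED = 6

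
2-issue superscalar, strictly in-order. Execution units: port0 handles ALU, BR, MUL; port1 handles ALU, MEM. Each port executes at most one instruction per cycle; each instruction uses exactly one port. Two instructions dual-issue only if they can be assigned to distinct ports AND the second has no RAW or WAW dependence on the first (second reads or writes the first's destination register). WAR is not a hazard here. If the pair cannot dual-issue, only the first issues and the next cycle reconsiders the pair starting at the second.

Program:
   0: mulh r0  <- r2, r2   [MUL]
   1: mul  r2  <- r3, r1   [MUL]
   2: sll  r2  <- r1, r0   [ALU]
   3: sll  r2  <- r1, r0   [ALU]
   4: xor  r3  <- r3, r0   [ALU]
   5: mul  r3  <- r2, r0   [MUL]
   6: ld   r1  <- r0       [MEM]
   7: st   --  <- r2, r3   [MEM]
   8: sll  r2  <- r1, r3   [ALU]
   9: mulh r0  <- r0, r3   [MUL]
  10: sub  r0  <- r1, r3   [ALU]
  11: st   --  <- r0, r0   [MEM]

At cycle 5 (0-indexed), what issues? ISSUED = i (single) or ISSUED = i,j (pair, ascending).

ISSUED = 7,8

[0] i0  mulh  -- no-port MUL/MUL
[1] i1  mul  -- WAW r2
[2] i2  sll  -- WAW r2
[3] i3&i4  sll;xor  -- 2-wide
[4] i5&i6  mul;ld  -- 2-wide
[5] i7&i8  st;sll  -- 2-wide
[6] i9  mulh  -- WAW r0
[7] i10  sub  -- RAW r0
[8] i11  st  -- tail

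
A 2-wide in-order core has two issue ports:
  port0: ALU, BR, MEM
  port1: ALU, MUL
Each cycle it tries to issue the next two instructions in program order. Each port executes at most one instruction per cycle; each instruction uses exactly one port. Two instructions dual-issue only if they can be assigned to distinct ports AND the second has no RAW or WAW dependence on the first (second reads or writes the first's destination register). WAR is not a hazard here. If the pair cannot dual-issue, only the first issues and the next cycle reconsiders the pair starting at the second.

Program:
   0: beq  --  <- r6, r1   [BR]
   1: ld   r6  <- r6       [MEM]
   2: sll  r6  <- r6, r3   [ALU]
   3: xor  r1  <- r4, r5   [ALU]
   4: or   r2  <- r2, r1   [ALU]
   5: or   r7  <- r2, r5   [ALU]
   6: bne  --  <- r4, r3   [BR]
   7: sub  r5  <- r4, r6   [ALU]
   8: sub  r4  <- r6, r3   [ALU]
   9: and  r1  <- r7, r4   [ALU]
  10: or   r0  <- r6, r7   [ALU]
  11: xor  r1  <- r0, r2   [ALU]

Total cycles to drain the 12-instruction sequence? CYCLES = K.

[0] i0  beq.BR  -- no-port BR/MEM
[1] i1  ld.MEM  -- RAW+WAW r6
[2] i2/i3  sll.ALU/xor.ALU  -- 2-wide
[3] i4  or.ALU  -- RAW r2
[4] i5/i6  or.ALU/bne.BR  -- 2-wide
[5] i7/i8  sub.ALU/sub.ALU  -- 2-wide
[6] i9/i10  and.ALU/or.ALU  -- 2-wide
[7] i11  xor.ALU  -- tail

CYCLES = 8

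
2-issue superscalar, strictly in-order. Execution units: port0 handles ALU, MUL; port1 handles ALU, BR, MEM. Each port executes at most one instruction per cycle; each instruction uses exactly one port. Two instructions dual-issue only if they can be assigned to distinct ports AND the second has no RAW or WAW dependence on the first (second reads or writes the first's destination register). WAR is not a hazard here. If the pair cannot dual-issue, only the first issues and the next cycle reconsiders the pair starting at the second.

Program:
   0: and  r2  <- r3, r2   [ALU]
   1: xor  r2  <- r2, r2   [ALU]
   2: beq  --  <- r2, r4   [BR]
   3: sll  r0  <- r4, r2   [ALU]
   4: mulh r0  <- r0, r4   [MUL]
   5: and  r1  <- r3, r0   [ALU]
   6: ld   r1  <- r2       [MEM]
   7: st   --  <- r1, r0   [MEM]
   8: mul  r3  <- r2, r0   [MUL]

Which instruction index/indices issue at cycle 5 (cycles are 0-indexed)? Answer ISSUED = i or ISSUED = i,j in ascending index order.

ISSUED = 6

  cy0 -> i0 (and.ALU) RAW+WAW r2
  cy1 -> i1 (xor.ALU) RAW r2
  cy2 -> i2+i3 (beq.BR/sll.ALU) dual
  cy3 -> i4 (mulh.MUL) RAW r0
  cy4 -> i5 (and.ALU) WAW r1
  cy5 -> i6 (ld.MEM) no-port MEM/MEM
  cy6 -> i7+i8 (st.MEM/mul.MUL) dual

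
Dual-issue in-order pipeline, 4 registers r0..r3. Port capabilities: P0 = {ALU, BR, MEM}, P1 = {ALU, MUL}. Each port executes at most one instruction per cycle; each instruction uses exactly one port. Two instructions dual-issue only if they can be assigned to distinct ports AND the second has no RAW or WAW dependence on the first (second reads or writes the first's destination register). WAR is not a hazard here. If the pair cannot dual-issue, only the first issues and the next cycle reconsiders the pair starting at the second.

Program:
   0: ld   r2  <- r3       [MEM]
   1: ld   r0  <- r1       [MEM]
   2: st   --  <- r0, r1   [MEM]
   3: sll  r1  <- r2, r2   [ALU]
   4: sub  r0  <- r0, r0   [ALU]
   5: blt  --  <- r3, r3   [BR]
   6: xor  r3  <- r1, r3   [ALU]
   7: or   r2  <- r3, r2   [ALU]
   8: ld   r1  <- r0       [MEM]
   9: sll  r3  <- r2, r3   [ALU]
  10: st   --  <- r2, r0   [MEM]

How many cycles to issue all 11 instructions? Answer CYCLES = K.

t=0 i0:ld.MEM ; no-port MEM/MEM
t=1 i1:ld.MEM ; no-port MEM/MEM
t=2 i2+i3:st.MEM sll.ALU ; pair
t=3 i4+i5:sub.ALU blt.BR ; pair
t=4 i6:xor.ALU ; RAW r3
t=5 i7+i8:or.ALU ld.MEM ; pair
t=6 i9+i10:sll.ALU st.MEM ; pair

CYCLES = 7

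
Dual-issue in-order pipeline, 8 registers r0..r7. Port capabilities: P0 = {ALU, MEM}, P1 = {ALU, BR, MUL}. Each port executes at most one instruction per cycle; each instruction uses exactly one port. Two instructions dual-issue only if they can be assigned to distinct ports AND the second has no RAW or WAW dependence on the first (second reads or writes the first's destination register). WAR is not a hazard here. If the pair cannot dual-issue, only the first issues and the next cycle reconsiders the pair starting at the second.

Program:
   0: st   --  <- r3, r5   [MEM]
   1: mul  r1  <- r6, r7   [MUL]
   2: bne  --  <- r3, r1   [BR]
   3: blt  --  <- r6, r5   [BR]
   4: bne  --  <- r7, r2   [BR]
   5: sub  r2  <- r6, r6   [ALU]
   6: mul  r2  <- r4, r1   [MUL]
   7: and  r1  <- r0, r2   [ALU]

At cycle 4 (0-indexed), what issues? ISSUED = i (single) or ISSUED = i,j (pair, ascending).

#0 head=0: st mul i0/i1 2-wide
#1 head=2: bne i2 no-port BR/BR
#2 head=3: blt i3 no-port BR/BR
#3 head=4: bne sub i4/i5 2-wide
#4 head=6: mul i6 RAW r2
#5 head=7: and i7 tail

ISSUED = 6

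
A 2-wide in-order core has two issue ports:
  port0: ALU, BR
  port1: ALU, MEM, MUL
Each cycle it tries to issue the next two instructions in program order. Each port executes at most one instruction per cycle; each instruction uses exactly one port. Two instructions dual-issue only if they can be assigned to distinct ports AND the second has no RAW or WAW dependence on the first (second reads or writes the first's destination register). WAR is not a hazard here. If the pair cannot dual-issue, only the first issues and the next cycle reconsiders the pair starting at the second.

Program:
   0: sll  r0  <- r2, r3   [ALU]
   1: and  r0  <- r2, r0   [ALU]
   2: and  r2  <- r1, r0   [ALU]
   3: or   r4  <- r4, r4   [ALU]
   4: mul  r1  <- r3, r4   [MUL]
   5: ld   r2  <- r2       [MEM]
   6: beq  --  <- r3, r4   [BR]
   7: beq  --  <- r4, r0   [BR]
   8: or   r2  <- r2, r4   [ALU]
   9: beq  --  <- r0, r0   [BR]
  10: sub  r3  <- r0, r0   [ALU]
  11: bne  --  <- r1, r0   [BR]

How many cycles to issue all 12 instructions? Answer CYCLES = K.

#0 head=0: sll.ALU i0 RAW+WAW r0
#1 head=1: and.ALU i1 RAW r0
#2 head=2: and.ALU/or.ALU i2,i3 pair
#3 head=4: mul.MUL i4 no-port MUL/MEM
#4 head=5: ld.MEM/beq.BR i5,i6 pair
#5 head=7: beq.BR/or.ALU i7,i8 pair
#6 head=9: beq.BR/sub.ALU i9,i10 pair
#7 head=11: bne.BR i11 tail

CYCLES = 8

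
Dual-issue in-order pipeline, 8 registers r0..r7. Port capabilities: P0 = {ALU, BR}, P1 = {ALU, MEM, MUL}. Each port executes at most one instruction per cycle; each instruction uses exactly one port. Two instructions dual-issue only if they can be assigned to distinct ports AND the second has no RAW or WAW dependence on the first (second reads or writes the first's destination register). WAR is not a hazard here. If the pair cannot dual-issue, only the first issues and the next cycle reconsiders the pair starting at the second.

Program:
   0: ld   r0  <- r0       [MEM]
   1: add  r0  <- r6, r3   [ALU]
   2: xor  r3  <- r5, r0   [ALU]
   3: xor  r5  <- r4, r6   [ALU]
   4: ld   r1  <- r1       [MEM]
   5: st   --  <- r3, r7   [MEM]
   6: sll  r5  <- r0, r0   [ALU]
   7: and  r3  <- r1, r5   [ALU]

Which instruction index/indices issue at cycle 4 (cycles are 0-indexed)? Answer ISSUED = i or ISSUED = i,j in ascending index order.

t=0 i0:ld ; WAW r0
t=1 i1:add ; RAW r0
t=2 i2,i3:xor/xor ; 2-wide
t=3 i4:ld ; no-port MEM/MEM
t=4 i5,i6:st/sll ; 2-wide
t=5 i7:and ; tail

ISSUED = 5,6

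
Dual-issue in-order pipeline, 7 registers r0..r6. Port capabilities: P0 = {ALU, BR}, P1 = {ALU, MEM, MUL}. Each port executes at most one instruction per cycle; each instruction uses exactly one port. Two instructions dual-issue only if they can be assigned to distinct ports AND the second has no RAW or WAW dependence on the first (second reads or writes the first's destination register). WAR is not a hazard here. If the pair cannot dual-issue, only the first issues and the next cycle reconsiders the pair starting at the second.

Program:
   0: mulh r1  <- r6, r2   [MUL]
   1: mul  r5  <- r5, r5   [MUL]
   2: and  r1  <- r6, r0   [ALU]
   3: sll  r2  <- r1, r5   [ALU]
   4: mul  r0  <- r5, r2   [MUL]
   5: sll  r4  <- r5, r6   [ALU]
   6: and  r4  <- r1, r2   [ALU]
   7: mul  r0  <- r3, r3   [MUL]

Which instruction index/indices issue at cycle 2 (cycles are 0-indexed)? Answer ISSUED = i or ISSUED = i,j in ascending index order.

ISSUED = 3

#0 head=0: mulh.MUL i0 no-port MUL/MUL
#1 head=1: mul.MUL and.ALU i1&i2 2-wide
#2 head=3: sll.ALU i3 RAW r2
#3 head=4: mul.MUL sll.ALU i4&i5 2-wide
#4 head=6: and.ALU mul.MUL i6&i7 2-wide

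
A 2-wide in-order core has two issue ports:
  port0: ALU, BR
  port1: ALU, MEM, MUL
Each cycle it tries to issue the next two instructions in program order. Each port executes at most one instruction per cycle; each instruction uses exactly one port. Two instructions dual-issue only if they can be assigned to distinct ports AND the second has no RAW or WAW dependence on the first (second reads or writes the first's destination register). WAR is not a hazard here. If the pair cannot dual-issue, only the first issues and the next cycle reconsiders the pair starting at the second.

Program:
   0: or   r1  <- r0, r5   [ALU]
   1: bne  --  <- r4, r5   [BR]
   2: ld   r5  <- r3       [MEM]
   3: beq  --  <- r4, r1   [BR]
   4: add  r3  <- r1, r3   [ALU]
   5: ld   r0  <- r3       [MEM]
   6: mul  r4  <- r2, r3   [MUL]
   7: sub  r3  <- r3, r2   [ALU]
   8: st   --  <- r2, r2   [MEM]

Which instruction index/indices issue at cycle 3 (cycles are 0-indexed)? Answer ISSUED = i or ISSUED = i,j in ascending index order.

ISSUED = 5

[0] i0&i1  or.ALU/bne.BR  -- 2-wide
[1] i2&i3  ld.MEM/beq.BR  -- 2-wide
[2] i4  add.ALU  -- RAW r3
[3] i5  ld.MEM  -- no-port MEM/MUL
[4] i6&i7  mul.MUL/sub.ALU  -- 2-wide
[5] i8  st.MEM  -- tail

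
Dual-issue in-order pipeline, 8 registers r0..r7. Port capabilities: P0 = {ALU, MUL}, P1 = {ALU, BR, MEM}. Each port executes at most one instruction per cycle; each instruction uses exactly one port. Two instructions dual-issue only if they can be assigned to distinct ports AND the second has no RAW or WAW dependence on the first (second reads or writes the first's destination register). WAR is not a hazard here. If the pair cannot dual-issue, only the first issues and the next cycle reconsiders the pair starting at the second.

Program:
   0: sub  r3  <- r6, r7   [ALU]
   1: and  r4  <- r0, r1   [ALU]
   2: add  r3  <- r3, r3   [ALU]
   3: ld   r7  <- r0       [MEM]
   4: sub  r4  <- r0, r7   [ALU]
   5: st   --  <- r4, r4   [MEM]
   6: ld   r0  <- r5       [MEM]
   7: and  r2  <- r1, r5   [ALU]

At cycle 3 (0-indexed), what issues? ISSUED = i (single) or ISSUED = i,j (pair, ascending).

t=0 i0,i1:sub.ALU;and.ALU ; dual
t=1 i2,i3:add.ALU;ld.MEM ; dual
t=2 i4:sub.ALU ; RAW r4
t=3 i5:st.MEM ; no-port MEM/MEM
t=4 i6,i7:ld.MEM;and.ALU ; dual

ISSUED = 5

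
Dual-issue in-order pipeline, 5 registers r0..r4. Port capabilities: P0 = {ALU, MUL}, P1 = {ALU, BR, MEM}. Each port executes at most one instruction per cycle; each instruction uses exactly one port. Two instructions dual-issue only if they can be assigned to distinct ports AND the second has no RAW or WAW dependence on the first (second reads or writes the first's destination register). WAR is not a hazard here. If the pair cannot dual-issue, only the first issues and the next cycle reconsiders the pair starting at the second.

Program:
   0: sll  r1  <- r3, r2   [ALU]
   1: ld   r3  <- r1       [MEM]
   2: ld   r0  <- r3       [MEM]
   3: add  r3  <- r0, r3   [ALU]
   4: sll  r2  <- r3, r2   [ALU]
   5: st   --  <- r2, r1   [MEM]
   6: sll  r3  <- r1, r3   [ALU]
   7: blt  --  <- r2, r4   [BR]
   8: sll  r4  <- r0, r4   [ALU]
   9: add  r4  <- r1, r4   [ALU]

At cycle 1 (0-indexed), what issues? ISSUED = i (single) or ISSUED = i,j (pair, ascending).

[0] i0  sll.ALU  -- RAW r1
[1] i1  ld.MEM  -- no-port MEM/MEM
[2] i2  ld.MEM  -- RAW r0
[3] i3  add.ALU  -- RAW r3
[4] i4  sll.ALU  -- RAW r2
[5] i5/i6  st.MEM sll.ALU  -- dual
[6] i7/i8  blt.BR sll.ALU  -- dual
[7] i9  add.ALU  -- tail

ISSUED = 1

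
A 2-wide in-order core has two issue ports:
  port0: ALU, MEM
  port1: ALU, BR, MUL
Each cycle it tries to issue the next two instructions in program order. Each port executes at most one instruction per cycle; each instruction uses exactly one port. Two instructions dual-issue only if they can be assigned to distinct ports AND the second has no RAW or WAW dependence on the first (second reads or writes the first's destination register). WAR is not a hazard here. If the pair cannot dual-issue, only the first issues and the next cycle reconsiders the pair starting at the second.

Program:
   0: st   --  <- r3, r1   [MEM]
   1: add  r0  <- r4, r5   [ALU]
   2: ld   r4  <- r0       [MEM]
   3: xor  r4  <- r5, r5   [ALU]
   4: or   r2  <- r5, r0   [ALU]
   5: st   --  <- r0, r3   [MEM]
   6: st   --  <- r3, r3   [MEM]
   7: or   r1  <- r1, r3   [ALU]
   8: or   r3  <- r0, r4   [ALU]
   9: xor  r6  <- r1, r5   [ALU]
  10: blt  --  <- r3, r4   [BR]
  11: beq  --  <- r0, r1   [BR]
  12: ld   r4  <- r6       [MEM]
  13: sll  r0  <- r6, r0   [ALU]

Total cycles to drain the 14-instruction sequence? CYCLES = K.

0. st.MEM add.ALU @i0,i1  | pair
1. ld.MEM @i2  | WAW r4
2. xor.ALU or.ALU @i3,i4  | pair
3. st.MEM @i5  | no-port MEM/MEM
4. st.MEM or.ALU @i6,i7  | pair
5. or.ALU xor.ALU @i8,i9  | pair
6. blt.BR @i10  | no-port BR/BR
7. beq.BR ld.MEM @i11,i12  | pair
8. sll.ALU @i13  | tail

CYCLES = 9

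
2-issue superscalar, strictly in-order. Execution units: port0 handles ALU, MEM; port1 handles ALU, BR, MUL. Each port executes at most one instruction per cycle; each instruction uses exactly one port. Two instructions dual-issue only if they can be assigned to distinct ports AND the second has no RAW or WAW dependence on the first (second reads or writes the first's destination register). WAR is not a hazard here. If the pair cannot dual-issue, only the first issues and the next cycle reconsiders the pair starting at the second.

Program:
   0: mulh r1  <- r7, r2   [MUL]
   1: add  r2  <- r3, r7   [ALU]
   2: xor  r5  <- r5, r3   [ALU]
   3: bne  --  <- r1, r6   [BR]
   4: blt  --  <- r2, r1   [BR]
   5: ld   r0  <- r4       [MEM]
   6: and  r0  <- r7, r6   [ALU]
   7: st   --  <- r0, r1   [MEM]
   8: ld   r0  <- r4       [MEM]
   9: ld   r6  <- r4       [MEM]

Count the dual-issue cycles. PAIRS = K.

0. mulh add @i0/i1  | dual
1. xor bne @i2/i3  | dual
2. blt ld @i4/i5  | dual
3. and @i6  | RAW r0
4. st @i7  | no-port MEM/MEM
5. ld @i8  | no-port MEM/MEM
6. ld @i9  | tail

PAIRS = 3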